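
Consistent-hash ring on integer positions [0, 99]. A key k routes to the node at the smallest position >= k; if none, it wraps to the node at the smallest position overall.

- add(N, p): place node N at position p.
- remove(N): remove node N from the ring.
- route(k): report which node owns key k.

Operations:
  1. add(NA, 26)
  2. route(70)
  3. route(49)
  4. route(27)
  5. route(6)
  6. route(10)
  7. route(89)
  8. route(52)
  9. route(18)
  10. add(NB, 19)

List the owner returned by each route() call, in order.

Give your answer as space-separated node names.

Answer: NA NA NA NA NA NA NA NA

Derivation:
Op 1: add NA@26 -> ring=[26:NA]
Op 2: route key 70: none >= 70, wrap to smallest pos 26 -> NA
Op 3: route key 49: none >= 49, wrap to smallest pos 26 -> NA
Op 4: route key 27: none >= 27, wrap to smallest pos 26 -> NA
Op 5: route key 6: smallest pos >= 6 is 26 -> NA
Op 6: route key 10: smallest pos >= 10 is 26 -> NA
Op 7: route key 89: none >= 89, wrap to smallest pos 26 -> NA
Op 8: route key 52: none >= 52, wrap to smallest pos 26 -> NA
Op 9: route key 18: smallest pos >= 18 is 26 -> NA
Op 10: add NB@19 -> ring=[19:NB,26:NA]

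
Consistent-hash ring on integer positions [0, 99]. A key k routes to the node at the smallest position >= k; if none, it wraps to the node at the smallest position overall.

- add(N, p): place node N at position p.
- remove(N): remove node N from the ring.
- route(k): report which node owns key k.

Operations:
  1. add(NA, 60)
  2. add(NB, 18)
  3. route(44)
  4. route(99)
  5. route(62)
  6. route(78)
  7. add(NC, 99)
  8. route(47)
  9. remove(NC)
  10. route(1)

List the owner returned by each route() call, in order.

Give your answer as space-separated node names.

Op 1: add NA@60 -> ring=[60:NA]
Op 2: add NB@18 -> ring=[18:NB,60:NA]
Op 3: route key 44: smallest pos >= 44 is 60 -> NA
Op 4: route key 99: none >= 99, wrap to smallest pos 18 -> NB
Op 5: route key 62: none >= 62, wrap to smallest pos 18 -> NB
Op 6: route key 78: none >= 78, wrap to smallest pos 18 -> NB
Op 7: add NC@99 -> ring=[18:NB,60:NA,99:NC]
Op 8: route key 47: smallest pos >= 47 is 60 -> NA
Op 9: remove NC -> ring=[18:NB,60:NA]
Op 10: route key 1: smallest pos >= 1 is 18 -> NB

Answer: NA NB NB NB NA NB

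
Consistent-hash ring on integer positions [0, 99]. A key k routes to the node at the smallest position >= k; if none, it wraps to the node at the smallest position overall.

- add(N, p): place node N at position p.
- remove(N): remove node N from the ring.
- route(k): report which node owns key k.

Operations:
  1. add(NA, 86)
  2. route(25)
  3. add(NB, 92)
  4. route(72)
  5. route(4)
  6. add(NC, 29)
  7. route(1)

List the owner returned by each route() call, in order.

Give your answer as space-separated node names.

Op 1: add NA@86 -> ring=[86:NA]
Op 2: route key 25: smallest pos >= 25 is 86 -> NA
Op 3: add NB@92 -> ring=[86:NA,92:NB]
Op 4: route key 72: smallest pos >= 72 is 86 -> NA
Op 5: route key 4: smallest pos >= 4 is 86 -> NA
Op 6: add NC@29 -> ring=[29:NC,86:NA,92:NB]
Op 7: route key 1: smallest pos >= 1 is 29 -> NC

Answer: NA NA NA NC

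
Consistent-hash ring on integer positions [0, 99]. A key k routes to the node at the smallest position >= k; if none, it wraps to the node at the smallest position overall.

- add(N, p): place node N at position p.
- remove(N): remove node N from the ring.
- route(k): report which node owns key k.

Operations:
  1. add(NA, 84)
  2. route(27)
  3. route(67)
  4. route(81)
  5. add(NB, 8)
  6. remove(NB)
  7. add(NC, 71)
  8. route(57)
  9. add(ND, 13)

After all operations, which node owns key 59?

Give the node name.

Op 1: add NA@84 -> ring=[84:NA]
Op 2: route key 27: smallest pos >= 27 is 84 -> NA
Op 3: route key 67: smallest pos >= 67 is 84 -> NA
Op 4: route key 81: smallest pos >= 81 is 84 -> NA
Op 5: add NB@8 -> ring=[8:NB,84:NA]
Op 6: remove NB -> ring=[84:NA]
Op 7: add NC@71 -> ring=[71:NC,84:NA]
Op 8: route key 57: smallest pos >= 57 is 71 -> NC
Op 9: add ND@13 -> ring=[13:ND,71:NC,84:NA]
Final route key 59: smallest pos >= 59 is 71 -> NC

Answer: NC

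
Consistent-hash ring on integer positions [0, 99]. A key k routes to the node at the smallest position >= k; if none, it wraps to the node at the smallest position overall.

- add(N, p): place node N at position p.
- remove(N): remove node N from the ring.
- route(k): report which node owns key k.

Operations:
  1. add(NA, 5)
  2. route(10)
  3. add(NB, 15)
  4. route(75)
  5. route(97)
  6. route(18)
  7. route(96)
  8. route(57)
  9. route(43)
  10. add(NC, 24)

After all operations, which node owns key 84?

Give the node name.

Answer: NA

Derivation:
Op 1: add NA@5 -> ring=[5:NA]
Op 2: route key 10: none >= 10, wrap to smallest pos 5 -> NA
Op 3: add NB@15 -> ring=[5:NA,15:NB]
Op 4: route key 75: none >= 75, wrap to smallest pos 5 -> NA
Op 5: route key 97: none >= 97, wrap to smallest pos 5 -> NA
Op 6: route key 18: none >= 18, wrap to smallest pos 5 -> NA
Op 7: route key 96: none >= 96, wrap to smallest pos 5 -> NA
Op 8: route key 57: none >= 57, wrap to smallest pos 5 -> NA
Op 9: route key 43: none >= 43, wrap to smallest pos 5 -> NA
Op 10: add NC@24 -> ring=[5:NA,15:NB,24:NC]
Final route key 84: none >= 84, wrap to smallest pos 5 -> NA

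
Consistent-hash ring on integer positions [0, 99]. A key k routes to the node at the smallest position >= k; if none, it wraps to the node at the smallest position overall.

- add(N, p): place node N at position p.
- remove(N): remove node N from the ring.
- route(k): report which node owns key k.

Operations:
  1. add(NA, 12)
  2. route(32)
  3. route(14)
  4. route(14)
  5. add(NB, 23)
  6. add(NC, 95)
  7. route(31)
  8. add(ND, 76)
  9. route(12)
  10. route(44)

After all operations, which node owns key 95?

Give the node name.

Answer: NC

Derivation:
Op 1: add NA@12 -> ring=[12:NA]
Op 2: route key 32: none >= 32, wrap to smallest pos 12 -> NA
Op 3: route key 14: none >= 14, wrap to smallest pos 12 -> NA
Op 4: route key 14: none >= 14, wrap to smallest pos 12 -> NA
Op 5: add NB@23 -> ring=[12:NA,23:NB]
Op 6: add NC@95 -> ring=[12:NA,23:NB,95:NC]
Op 7: route key 31: smallest pos >= 31 is 95 -> NC
Op 8: add ND@76 -> ring=[12:NA,23:NB,76:ND,95:NC]
Op 9: route key 12: smallest pos >= 12 is 12 -> NA
Op 10: route key 44: smallest pos >= 44 is 76 -> ND
Final route key 95: smallest pos >= 95 is 95 -> NC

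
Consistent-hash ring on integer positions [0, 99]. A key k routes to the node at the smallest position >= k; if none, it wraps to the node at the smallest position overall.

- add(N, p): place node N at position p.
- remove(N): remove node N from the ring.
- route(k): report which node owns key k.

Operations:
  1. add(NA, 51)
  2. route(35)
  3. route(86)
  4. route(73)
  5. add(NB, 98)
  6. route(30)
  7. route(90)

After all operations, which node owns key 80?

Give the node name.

Op 1: add NA@51 -> ring=[51:NA]
Op 2: route key 35: smallest pos >= 35 is 51 -> NA
Op 3: route key 86: none >= 86, wrap to smallest pos 51 -> NA
Op 4: route key 73: none >= 73, wrap to smallest pos 51 -> NA
Op 5: add NB@98 -> ring=[51:NA,98:NB]
Op 6: route key 30: smallest pos >= 30 is 51 -> NA
Op 7: route key 90: smallest pos >= 90 is 98 -> NB
Final route key 80: smallest pos >= 80 is 98 -> NB

Answer: NB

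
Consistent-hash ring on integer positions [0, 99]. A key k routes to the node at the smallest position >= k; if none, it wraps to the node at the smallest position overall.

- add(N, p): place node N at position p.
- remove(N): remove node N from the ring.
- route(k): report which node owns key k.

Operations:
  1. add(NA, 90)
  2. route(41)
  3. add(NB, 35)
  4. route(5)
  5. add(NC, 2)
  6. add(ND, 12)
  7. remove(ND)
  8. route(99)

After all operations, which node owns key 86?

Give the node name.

Op 1: add NA@90 -> ring=[90:NA]
Op 2: route key 41: smallest pos >= 41 is 90 -> NA
Op 3: add NB@35 -> ring=[35:NB,90:NA]
Op 4: route key 5: smallest pos >= 5 is 35 -> NB
Op 5: add NC@2 -> ring=[2:NC,35:NB,90:NA]
Op 6: add ND@12 -> ring=[2:NC,12:ND,35:NB,90:NA]
Op 7: remove ND -> ring=[2:NC,35:NB,90:NA]
Op 8: route key 99: none >= 99, wrap to smallest pos 2 -> NC
Final route key 86: smallest pos >= 86 is 90 -> NA

Answer: NA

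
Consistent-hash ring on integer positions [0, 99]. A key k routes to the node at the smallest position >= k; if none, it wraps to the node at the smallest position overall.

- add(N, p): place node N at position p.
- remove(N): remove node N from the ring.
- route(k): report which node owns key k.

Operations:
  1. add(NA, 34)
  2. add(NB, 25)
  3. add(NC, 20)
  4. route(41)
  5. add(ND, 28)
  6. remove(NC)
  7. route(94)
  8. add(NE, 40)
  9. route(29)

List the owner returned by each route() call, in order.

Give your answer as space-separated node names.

Op 1: add NA@34 -> ring=[34:NA]
Op 2: add NB@25 -> ring=[25:NB,34:NA]
Op 3: add NC@20 -> ring=[20:NC,25:NB,34:NA]
Op 4: route key 41: none >= 41, wrap to smallest pos 20 -> NC
Op 5: add ND@28 -> ring=[20:NC,25:NB,28:ND,34:NA]
Op 6: remove NC -> ring=[25:NB,28:ND,34:NA]
Op 7: route key 94: none >= 94, wrap to smallest pos 25 -> NB
Op 8: add NE@40 -> ring=[25:NB,28:ND,34:NA,40:NE]
Op 9: route key 29: smallest pos >= 29 is 34 -> NA

Answer: NC NB NA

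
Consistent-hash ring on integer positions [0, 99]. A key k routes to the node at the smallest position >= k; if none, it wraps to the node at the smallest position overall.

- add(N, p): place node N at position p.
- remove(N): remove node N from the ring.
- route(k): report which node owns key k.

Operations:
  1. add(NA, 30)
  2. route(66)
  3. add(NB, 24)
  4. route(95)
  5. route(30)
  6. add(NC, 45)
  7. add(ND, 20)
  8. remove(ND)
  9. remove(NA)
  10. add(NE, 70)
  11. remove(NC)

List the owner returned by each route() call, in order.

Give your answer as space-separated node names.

Answer: NA NB NA

Derivation:
Op 1: add NA@30 -> ring=[30:NA]
Op 2: route key 66: none >= 66, wrap to smallest pos 30 -> NA
Op 3: add NB@24 -> ring=[24:NB,30:NA]
Op 4: route key 95: none >= 95, wrap to smallest pos 24 -> NB
Op 5: route key 30: smallest pos >= 30 is 30 -> NA
Op 6: add NC@45 -> ring=[24:NB,30:NA,45:NC]
Op 7: add ND@20 -> ring=[20:ND,24:NB,30:NA,45:NC]
Op 8: remove ND -> ring=[24:NB,30:NA,45:NC]
Op 9: remove NA -> ring=[24:NB,45:NC]
Op 10: add NE@70 -> ring=[24:NB,45:NC,70:NE]
Op 11: remove NC -> ring=[24:NB,70:NE]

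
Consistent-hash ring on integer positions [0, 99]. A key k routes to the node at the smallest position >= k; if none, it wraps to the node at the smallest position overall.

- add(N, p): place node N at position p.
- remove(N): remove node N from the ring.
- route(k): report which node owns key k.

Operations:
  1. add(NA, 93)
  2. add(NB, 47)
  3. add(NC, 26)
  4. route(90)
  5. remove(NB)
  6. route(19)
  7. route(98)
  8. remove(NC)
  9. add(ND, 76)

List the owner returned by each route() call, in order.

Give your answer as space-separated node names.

Answer: NA NC NC

Derivation:
Op 1: add NA@93 -> ring=[93:NA]
Op 2: add NB@47 -> ring=[47:NB,93:NA]
Op 3: add NC@26 -> ring=[26:NC,47:NB,93:NA]
Op 4: route key 90: smallest pos >= 90 is 93 -> NA
Op 5: remove NB -> ring=[26:NC,93:NA]
Op 6: route key 19: smallest pos >= 19 is 26 -> NC
Op 7: route key 98: none >= 98, wrap to smallest pos 26 -> NC
Op 8: remove NC -> ring=[93:NA]
Op 9: add ND@76 -> ring=[76:ND,93:NA]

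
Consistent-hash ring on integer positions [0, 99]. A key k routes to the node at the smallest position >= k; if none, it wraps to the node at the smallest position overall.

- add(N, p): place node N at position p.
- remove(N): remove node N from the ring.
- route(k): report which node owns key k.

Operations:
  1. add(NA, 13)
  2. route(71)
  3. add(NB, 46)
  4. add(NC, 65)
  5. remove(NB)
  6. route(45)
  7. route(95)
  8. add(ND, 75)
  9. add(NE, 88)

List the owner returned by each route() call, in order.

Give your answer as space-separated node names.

Answer: NA NC NA

Derivation:
Op 1: add NA@13 -> ring=[13:NA]
Op 2: route key 71: none >= 71, wrap to smallest pos 13 -> NA
Op 3: add NB@46 -> ring=[13:NA,46:NB]
Op 4: add NC@65 -> ring=[13:NA,46:NB,65:NC]
Op 5: remove NB -> ring=[13:NA,65:NC]
Op 6: route key 45: smallest pos >= 45 is 65 -> NC
Op 7: route key 95: none >= 95, wrap to smallest pos 13 -> NA
Op 8: add ND@75 -> ring=[13:NA,65:NC,75:ND]
Op 9: add NE@88 -> ring=[13:NA,65:NC,75:ND,88:NE]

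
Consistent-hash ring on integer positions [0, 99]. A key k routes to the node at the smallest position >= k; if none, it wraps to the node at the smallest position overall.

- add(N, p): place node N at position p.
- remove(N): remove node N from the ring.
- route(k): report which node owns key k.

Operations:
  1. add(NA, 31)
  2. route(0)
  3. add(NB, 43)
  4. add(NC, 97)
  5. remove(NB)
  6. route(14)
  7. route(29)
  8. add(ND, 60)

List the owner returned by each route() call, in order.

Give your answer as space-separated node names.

Answer: NA NA NA

Derivation:
Op 1: add NA@31 -> ring=[31:NA]
Op 2: route key 0: smallest pos >= 0 is 31 -> NA
Op 3: add NB@43 -> ring=[31:NA,43:NB]
Op 4: add NC@97 -> ring=[31:NA,43:NB,97:NC]
Op 5: remove NB -> ring=[31:NA,97:NC]
Op 6: route key 14: smallest pos >= 14 is 31 -> NA
Op 7: route key 29: smallest pos >= 29 is 31 -> NA
Op 8: add ND@60 -> ring=[31:NA,60:ND,97:NC]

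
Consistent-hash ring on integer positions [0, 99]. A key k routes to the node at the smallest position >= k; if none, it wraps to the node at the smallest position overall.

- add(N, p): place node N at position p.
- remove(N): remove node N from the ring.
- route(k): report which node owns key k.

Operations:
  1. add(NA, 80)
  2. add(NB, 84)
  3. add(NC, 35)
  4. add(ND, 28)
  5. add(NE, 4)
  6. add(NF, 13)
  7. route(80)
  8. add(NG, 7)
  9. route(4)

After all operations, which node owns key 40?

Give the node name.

Answer: NA

Derivation:
Op 1: add NA@80 -> ring=[80:NA]
Op 2: add NB@84 -> ring=[80:NA,84:NB]
Op 3: add NC@35 -> ring=[35:NC,80:NA,84:NB]
Op 4: add ND@28 -> ring=[28:ND,35:NC,80:NA,84:NB]
Op 5: add NE@4 -> ring=[4:NE,28:ND,35:NC,80:NA,84:NB]
Op 6: add NF@13 -> ring=[4:NE,13:NF,28:ND,35:NC,80:NA,84:NB]
Op 7: route key 80: smallest pos >= 80 is 80 -> NA
Op 8: add NG@7 -> ring=[4:NE,7:NG,13:NF,28:ND,35:NC,80:NA,84:NB]
Op 9: route key 4: smallest pos >= 4 is 4 -> NE
Final route key 40: smallest pos >= 40 is 80 -> NA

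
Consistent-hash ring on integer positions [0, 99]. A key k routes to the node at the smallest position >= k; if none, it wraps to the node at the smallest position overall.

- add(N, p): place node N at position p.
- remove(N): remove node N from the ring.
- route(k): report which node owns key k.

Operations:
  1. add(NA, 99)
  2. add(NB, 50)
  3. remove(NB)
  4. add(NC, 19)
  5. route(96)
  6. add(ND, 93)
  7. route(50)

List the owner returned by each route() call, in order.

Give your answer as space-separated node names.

Answer: NA ND

Derivation:
Op 1: add NA@99 -> ring=[99:NA]
Op 2: add NB@50 -> ring=[50:NB,99:NA]
Op 3: remove NB -> ring=[99:NA]
Op 4: add NC@19 -> ring=[19:NC,99:NA]
Op 5: route key 96: smallest pos >= 96 is 99 -> NA
Op 6: add ND@93 -> ring=[19:NC,93:ND,99:NA]
Op 7: route key 50: smallest pos >= 50 is 93 -> ND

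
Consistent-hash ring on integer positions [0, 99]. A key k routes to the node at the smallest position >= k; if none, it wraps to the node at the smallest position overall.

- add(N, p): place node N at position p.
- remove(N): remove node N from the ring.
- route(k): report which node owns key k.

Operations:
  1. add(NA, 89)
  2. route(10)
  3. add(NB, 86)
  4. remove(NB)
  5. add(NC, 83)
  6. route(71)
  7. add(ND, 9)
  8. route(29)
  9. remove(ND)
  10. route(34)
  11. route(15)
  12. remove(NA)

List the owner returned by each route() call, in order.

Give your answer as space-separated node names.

Answer: NA NC NC NC NC

Derivation:
Op 1: add NA@89 -> ring=[89:NA]
Op 2: route key 10: smallest pos >= 10 is 89 -> NA
Op 3: add NB@86 -> ring=[86:NB,89:NA]
Op 4: remove NB -> ring=[89:NA]
Op 5: add NC@83 -> ring=[83:NC,89:NA]
Op 6: route key 71: smallest pos >= 71 is 83 -> NC
Op 7: add ND@9 -> ring=[9:ND,83:NC,89:NA]
Op 8: route key 29: smallest pos >= 29 is 83 -> NC
Op 9: remove ND -> ring=[83:NC,89:NA]
Op 10: route key 34: smallest pos >= 34 is 83 -> NC
Op 11: route key 15: smallest pos >= 15 is 83 -> NC
Op 12: remove NA -> ring=[83:NC]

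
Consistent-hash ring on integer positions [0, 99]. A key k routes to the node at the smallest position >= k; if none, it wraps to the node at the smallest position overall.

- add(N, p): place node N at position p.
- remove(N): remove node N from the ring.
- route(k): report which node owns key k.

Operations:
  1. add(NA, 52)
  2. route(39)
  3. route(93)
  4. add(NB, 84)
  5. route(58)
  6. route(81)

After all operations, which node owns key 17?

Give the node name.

Op 1: add NA@52 -> ring=[52:NA]
Op 2: route key 39: smallest pos >= 39 is 52 -> NA
Op 3: route key 93: none >= 93, wrap to smallest pos 52 -> NA
Op 4: add NB@84 -> ring=[52:NA,84:NB]
Op 5: route key 58: smallest pos >= 58 is 84 -> NB
Op 6: route key 81: smallest pos >= 81 is 84 -> NB
Final route key 17: smallest pos >= 17 is 52 -> NA

Answer: NA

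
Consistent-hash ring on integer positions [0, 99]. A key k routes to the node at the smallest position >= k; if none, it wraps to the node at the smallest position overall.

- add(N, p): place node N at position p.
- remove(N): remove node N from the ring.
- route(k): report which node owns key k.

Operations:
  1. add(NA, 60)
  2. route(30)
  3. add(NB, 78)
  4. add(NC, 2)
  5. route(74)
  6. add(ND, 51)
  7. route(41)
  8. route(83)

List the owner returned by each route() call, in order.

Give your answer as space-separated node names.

Op 1: add NA@60 -> ring=[60:NA]
Op 2: route key 30: smallest pos >= 30 is 60 -> NA
Op 3: add NB@78 -> ring=[60:NA,78:NB]
Op 4: add NC@2 -> ring=[2:NC,60:NA,78:NB]
Op 5: route key 74: smallest pos >= 74 is 78 -> NB
Op 6: add ND@51 -> ring=[2:NC,51:ND,60:NA,78:NB]
Op 7: route key 41: smallest pos >= 41 is 51 -> ND
Op 8: route key 83: none >= 83, wrap to smallest pos 2 -> NC

Answer: NA NB ND NC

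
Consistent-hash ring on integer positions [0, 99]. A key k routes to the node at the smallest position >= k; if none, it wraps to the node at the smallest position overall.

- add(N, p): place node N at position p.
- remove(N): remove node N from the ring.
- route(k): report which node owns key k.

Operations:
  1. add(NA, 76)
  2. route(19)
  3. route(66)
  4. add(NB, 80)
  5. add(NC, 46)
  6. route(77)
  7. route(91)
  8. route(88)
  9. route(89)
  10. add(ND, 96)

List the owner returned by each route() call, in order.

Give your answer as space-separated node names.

Op 1: add NA@76 -> ring=[76:NA]
Op 2: route key 19: smallest pos >= 19 is 76 -> NA
Op 3: route key 66: smallest pos >= 66 is 76 -> NA
Op 4: add NB@80 -> ring=[76:NA,80:NB]
Op 5: add NC@46 -> ring=[46:NC,76:NA,80:NB]
Op 6: route key 77: smallest pos >= 77 is 80 -> NB
Op 7: route key 91: none >= 91, wrap to smallest pos 46 -> NC
Op 8: route key 88: none >= 88, wrap to smallest pos 46 -> NC
Op 9: route key 89: none >= 89, wrap to smallest pos 46 -> NC
Op 10: add ND@96 -> ring=[46:NC,76:NA,80:NB,96:ND]

Answer: NA NA NB NC NC NC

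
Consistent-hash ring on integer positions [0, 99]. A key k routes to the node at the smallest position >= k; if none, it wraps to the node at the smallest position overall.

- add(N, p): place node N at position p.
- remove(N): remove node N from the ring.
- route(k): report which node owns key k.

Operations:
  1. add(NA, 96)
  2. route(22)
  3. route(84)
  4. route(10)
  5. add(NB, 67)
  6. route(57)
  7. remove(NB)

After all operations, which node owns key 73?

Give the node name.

Op 1: add NA@96 -> ring=[96:NA]
Op 2: route key 22: smallest pos >= 22 is 96 -> NA
Op 3: route key 84: smallest pos >= 84 is 96 -> NA
Op 4: route key 10: smallest pos >= 10 is 96 -> NA
Op 5: add NB@67 -> ring=[67:NB,96:NA]
Op 6: route key 57: smallest pos >= 57 is 67 -> NB
Op 7: remove NB -> ring=[96:NA]
Final route key 73: smallest pos >= 73 is 96 -> NA

Answer: NA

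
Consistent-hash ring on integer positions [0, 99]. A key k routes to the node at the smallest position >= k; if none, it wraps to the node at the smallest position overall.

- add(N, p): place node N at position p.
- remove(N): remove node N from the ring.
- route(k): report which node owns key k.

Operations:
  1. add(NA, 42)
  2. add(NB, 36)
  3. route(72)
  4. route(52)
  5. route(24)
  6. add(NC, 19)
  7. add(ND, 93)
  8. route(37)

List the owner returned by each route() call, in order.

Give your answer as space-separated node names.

Op 1: add NA@42 -> ring=[42:NA]
Op 2: add NB@36 -> ring=[36:NB,42:NA]
Op 3: route key 72: none >= 72, wrap to smallest pos 36 -> NB
Op 4: route key 52: none >= 52, wrap to smallest pos 36 -> NB
Op 5: route key 24: smallest pos >= 24 is 36 -> NB
Op 6: add NC@19 -> ring=[19:NC,36:NB,42:NA]
Op 7: add ND@93 -> ring=[19:NC,36:NB,42:NA,93:ND]
Op 8: route key 37: smallest pos >= 37 is 42 -> NA

Answer: NB NB NB NA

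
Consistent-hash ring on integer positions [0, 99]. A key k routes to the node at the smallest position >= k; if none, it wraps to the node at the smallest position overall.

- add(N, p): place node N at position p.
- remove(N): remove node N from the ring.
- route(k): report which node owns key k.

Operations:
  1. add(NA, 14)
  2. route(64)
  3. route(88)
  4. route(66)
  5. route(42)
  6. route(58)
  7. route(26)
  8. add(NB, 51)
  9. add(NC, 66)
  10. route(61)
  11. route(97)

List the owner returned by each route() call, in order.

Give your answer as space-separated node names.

Answer: NA NA NA NA NA NA NC NA

Derivation:
Op 1: add NA@14 -> ring=[14:NA]
Op 2: route key 64: none >= 64, wrap to smallest pos 14 -> NA
Op 3: route key 88: none >= 88, wrap to smallest pos 14 -> NA
Op 4: route key 66: none >= 66, wrap to smallest pos 14 -> NA
Op 5: route key 42: none >= 42, wrap to smallest pos 14 -> NA
Op 6: route key 58: none >= 58, wrap to smallest pos 14 -> NA
Op 7: route key 26: none >= 26, wrap to smallest pos 14 -> NA
Op 8: add NB@51 -> ring=[14:NA,51:NB]
Op 9: add NC@66 -> ring=[14:NA,51:NB,66:NC]
Op 10: route key 61: smallest pos >= 61 is 66 -> NC
Op 11: route key 97: none >= 97, wrap to smallest pos 14 -> NA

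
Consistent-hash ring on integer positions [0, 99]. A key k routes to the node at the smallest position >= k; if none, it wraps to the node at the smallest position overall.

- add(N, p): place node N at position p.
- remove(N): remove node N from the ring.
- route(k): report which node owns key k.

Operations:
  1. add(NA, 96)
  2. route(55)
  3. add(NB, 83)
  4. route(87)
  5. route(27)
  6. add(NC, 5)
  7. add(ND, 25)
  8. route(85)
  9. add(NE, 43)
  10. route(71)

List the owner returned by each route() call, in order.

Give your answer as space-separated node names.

Answer: NA NA NB NA NB

Derivation:
Op 1: add NA@96 -> ring=[96:NA]
Op 2: route key 55: smallest pos >= 55 is 96 -> NA
Op 3: add NB@83 -> ring=[83:NB,96:NA]
Op 4: route key 87: smallest pos >= 87 is 96 -> NA
Op 5: route key 27: smallest pos >= 27 is 83 -> NB
Op 6: add NC@5 -> ring=[5:NC,83:NB,96:NA]
Op 7: add ND@25 -> ring=[5:NC,25:ND,83:NB,96:NA]
Op 8: route key 85: smallest pos >= 85 is 96 -> NA
Op 9: add NE@43 -> ring=[5:NC,25:ND,43:NE,83:NB,96:NA]
Op 10: route key 71: smallest pos >= 71 is 83 -> NB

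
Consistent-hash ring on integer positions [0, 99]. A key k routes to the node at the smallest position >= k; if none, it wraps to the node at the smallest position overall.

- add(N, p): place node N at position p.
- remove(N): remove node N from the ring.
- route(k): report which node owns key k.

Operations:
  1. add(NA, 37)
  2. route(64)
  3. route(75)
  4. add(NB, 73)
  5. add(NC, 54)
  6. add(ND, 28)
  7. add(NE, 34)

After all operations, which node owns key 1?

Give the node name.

Answer: ND

Derivation:
Op 1: add NA@37 -> ring=[37:NA]
Op 2: route key 64: none >= 64, wrap to smallest pos 37 -> NA
Op 3: route key 75: none >= 75, wrap to smallest pos 37 -> NA
Op 4: add NB@73 -> ring=[37:NA,73:NB]
Op 5: add NC@54 -> ring=[37:NA,54:NC,73:NB]
Op 6: add ND@28 -> ring=[28:ND,37:NA,54:NC,73:NB]
Op 7: add NE@34 -> ring=[28:ND,34:NE,37:NA,54:NC,73:NB]
Final route key 1: smallest pos >= 1 is 28 -> ND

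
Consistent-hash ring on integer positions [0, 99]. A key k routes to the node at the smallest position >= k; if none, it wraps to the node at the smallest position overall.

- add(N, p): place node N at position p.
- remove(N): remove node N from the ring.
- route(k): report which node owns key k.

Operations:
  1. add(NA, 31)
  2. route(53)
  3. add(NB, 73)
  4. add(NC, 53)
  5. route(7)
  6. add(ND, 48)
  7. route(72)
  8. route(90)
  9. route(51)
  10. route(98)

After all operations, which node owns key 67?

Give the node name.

Answer: NB

Derivation:
Op 1: add NA@31 -> ring=[31:NA]
Op 2: route key 53: none >= 53, wrap to smallest pos 31 -> NA
Op 3: add NB@73 -> ring=[31:NA,73:NB]
Op 4: add NC@53 -> ring=[31:NA,53:NC,73:NB]
Op 5: route key 7: smallest pos >= 7 is 31 -> NA
Op 6: add ND@48 -> ring=[31:NA,48:ND,53:NC,73:NB]
Op 7: route key 72: smallest pos >= 72 is 73 -> NB
Op 8: route key 90: none >= 90, wrap to smallest pos 31 -> NA
Op 9: route key 51: smallest pos >= 51 is 53 -> NC
Op 10: route key 98: none >= 98, wrap to smallest pos 31 -> NA
Final route key 67: smallest pos >= 67 is 73 -> NB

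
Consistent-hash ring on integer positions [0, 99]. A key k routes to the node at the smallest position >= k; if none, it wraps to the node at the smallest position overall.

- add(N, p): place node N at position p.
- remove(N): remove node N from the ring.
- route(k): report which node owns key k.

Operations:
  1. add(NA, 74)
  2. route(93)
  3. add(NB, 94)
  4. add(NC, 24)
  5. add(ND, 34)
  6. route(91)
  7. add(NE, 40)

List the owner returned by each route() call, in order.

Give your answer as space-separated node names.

Answer: NA NB

Derivation:
Op 1: add NA@74 -> ring=[74:NA]
Op 2: route key 93: none >= 93, wrap to smallest pos 74 -> NA
Op 3: add NB@94 -> ring=[74:NA,94:NB]
Op 4: add NC@24 -> ring=[24:NC,74:NA,94:NB]
Op 5: add ND@34 -> ring=[24:NC,34:ND,74:NA,94:NB]
Op 6: route key 91: smallest pos >= 91 is 94 -> NB
Op 7: add NE@40 -> ring=[24:NC,34:ND,40:NE,74:NA,94:NB]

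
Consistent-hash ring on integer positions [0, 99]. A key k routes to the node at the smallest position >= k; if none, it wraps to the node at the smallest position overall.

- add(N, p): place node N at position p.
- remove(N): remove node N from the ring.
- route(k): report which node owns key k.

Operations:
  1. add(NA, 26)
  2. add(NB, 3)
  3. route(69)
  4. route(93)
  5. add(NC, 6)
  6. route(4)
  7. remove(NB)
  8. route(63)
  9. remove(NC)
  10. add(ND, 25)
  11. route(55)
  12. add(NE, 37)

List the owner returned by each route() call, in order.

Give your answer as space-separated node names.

Op 1: add NA@26 -> ring=[26:NA]
Op 2: add NB@3 -> ring=[3:NB,26:NA]
Op 3: route key 69: none >= 69, wrap to smallest pos 3 -> NB
Op 4: route key 93: none >= 93, wrap to smallest pos 3 -> NB
Op 5: add NC@6 -> ring=[3:NB,6:NC,26:NA]
Op 6: route key 4: smallest pos >= 4 is 6 -> NC
Op 7: remove NB -> ring=[6:NC,26:NA]
Op 8: route key 63: none >= 63, wrap to smallest pos 6 -> NC
Op 9: remove NC -> ring=[26:NA]
Op 10: add ND@25 -> ring=[25:ND,26:NA]
Op 11: route key 55: none >= 55, wrap to smallest pos 25 -> ND
Op 12: add NE@37 -> ring=[25:ND,26:NA,37:NE]

Answer: NB NB NC NC ND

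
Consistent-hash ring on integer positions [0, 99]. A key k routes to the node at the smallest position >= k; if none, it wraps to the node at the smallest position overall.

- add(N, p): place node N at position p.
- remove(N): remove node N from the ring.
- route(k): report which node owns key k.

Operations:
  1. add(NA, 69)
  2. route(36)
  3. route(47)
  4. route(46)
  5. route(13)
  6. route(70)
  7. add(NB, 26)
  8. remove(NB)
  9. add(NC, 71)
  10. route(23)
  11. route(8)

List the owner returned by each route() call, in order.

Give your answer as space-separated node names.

Op 1: add NA@69 -> ring=[69:NA]
Op 2: route key 36: smallest pos >= 36 is 69 -> NA
Op 3: route key 47: smallest pos >= 47 is 69 -> NA
Op 4: route key 46: smallest pos >= 46 is 69 -> NA
Op 5: route key 13: smallest pos >= 13 is 69 -> NA
Op 6: route key 70: none >= 70, wrap to smallest pos 69 -> NA
Op 7: add NB@26 -> ring=[26:NB,69:NA]
Op 8: remove NB -> ring=[69:NA]
Op 9: add NC@71 -> ring=[69:NA,71:NC]
Op 10: route key 23: smallest pos >= 23 is 69 -> NA
Op 11: route key 8: smallest pos >= 8 is 69 -> NA

Answer: NA NA NA NA NA NA NA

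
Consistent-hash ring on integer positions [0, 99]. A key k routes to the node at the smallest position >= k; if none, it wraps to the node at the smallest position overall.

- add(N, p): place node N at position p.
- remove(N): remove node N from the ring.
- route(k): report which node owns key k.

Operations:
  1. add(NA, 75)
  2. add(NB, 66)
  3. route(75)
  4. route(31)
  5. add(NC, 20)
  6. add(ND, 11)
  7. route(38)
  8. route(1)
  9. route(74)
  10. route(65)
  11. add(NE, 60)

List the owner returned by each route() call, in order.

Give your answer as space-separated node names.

Op 1: add NA@75 -> ring=[75:NA]
Op 2: add NB@66 -> ring=[66:NB,75:NA]
Op 3: route key 75: smallest pos >= 75 is 75 -> NA
Op 4: route key 31: smallest pos >= 31 is 66 -> NB
Op 5: add NC@20 -> ring=[20:NC,66:NB,75:NA]
Op 6: add ND@11 -> ring=[11:ND,20:NC,66:NB,75:NA]
Op 7: route key 38: smallest pos >= 38 is 66 -> NB
Op 8: route key 1: smallest pos >= 1 is 11 -> ND
Op 9: route key 74: smallest pos >= 74 is 75 -> NA
Op 10: route key 65: smallest pos >= 65 is 66 -> NB
Op 11: add NE@60 -> ring=[11:ND,20:NC,60:NE,66:NB,75:NA]

Answer: NA NB NB ND NA NB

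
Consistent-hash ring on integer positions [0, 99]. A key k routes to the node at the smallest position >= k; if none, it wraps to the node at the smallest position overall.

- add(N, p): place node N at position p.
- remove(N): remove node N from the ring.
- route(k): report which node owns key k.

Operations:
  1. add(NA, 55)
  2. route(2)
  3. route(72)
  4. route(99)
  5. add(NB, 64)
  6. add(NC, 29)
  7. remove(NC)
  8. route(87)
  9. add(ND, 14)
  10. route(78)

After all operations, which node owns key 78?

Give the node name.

Answer: ND

Derivation:
Op 1: add NA@55 -> ring=[55:NA]
Op 2: route key 2: smallest pos >= 2 is 55 -> NA
Op 3: route key 72: none >= 72, wrap to smallest pos 55 -> NA
Op 4: route key 99: none >= 99, wrap to smallest pos 55 -> NA
Op 5: add NB@64 -> ring=[55:NA,64:NB]
Op 6: add NC@29 -> ring=[29:NC,55:NA,64:NB]
Op 7: remove NC -> ring=[55:NA,64:NB]
Op 8: route key 87: none >= 87, wrap to smallest pos 55 -> NA
Op 9: add ND@14 -> ring=[14:ND,55:NA,64:NB]
Op 10: route key 78: none >= 78, wrap to smallest pos 14 -> ND
Final route key 78: none >= 78, wrap to smallest pos 14 -> ND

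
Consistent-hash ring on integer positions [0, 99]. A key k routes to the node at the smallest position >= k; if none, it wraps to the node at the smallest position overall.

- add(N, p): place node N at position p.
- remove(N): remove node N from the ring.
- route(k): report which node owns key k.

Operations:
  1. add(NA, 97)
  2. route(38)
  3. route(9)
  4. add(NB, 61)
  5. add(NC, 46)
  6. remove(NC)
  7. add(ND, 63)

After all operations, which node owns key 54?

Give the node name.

Op 1: add NA@97 -> ring=[97:NA]
Op 2: route key 38: smallest pos >= 38 is 97 -> NA
Op 3: route key 9: smallest pos >= 9 is 97 -> NA
Op 4: add NB@61 -> ring=[61:NB,97:NA]
Op 5: add NC@46 -> ring=[46:NC,61:NB,97:NA]
Op 6: remove NC -> ring=[61:NB,97:NA]
Op 7: add ND@63 -> ring=[61:NB,63:ND,97:NA]
Final route key 54: smallest pos >= 54 is 61 -> NB

Answer: NB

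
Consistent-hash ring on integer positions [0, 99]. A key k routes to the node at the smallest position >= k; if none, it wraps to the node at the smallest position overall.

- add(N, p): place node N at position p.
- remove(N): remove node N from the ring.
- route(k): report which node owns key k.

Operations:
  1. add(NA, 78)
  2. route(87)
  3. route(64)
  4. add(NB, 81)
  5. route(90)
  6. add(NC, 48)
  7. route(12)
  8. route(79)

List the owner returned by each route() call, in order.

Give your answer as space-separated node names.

Op 1: add NA@78 -> ring=[78:NA]
Op 2: route key 87: none >= 87, wrap to smallest pos 78 -> NA
Op 3: route key 64: smallest pos >= 64 is 78 -> NA
Op 4: add NB@81 -> ring=[78:NA,81:NB]
Op 5: route key 90: none >= 90, wrap to smallest pos 78 -> NA
Op 6: add NC@48 -> ring=[48:NC,78:NA,81:NB]
Op 7: route key 12: smallest pos >= 12 is 48 -> NC
Op 8: route key 79: smallest pos >= 79 is 81 -> NB

Answer: NA NA NA NC NB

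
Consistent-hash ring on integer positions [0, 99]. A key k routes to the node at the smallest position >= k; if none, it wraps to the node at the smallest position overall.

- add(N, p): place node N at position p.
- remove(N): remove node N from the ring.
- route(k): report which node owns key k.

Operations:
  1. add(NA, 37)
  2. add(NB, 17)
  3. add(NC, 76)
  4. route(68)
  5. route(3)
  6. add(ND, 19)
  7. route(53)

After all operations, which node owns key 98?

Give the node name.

Answer: NB

Derivation:
Op 1: add NA@37 -> ring=[37:NA]
Op 2: add NB@17 -> ring=[17:NB,37:NA]
Op 3: add NC@76 -> ring=[17:NB,37:NA,76:NC]
Op 4: route key 68: smallest pos >= 68 is 76 -> NC
Op 5: route key 3: smallest pos >= 3 is 17 -> NB
Op 6: add ND@19 -> ring=[17:NB,19:ND,37:NA,76:NC]
Op 7: route key 53: smallest pos >= 53 is 76 -> NC
Final route key 98: none >= 98, wrap to smallest pos 17 -> NB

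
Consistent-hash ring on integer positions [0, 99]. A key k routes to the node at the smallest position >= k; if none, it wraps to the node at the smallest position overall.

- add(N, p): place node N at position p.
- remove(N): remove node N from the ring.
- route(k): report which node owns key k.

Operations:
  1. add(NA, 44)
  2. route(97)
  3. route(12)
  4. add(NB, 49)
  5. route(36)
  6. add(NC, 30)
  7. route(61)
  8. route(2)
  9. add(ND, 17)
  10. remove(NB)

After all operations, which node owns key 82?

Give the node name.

Answer: ND

Derivation:
Op 1: add NA@44 -> ring=[44:NA]
Op 2: route key 97: none >= 97, wrap to smallest pos 44 -> NA
Op 3: route key 12: smallest pos >= 12 is 44 -> NA
Op 4: add NB@49 -> ring=[44:NA,49:NB]
Op 5: route key 36: smallest pos >= 36 is 44 -> NA
Op 6: add NC@30 -> ring=[30:NC,44:NA,49:NB]
Op 7: route key 61: none >= 61, wrap to smallest pos 30 -> NC
Op 8: route key 2: smallest pos >= 2 is 30 -> NC
Op 9: add ND@17 -> ring=[17:ND,30:NC,44:NA,49:NB]
Op 10: remove NB -> ring=[17:ND,30:NC,44:NA]
Final route key 82: none >= 82, wrap to smallest pos 17 -> ND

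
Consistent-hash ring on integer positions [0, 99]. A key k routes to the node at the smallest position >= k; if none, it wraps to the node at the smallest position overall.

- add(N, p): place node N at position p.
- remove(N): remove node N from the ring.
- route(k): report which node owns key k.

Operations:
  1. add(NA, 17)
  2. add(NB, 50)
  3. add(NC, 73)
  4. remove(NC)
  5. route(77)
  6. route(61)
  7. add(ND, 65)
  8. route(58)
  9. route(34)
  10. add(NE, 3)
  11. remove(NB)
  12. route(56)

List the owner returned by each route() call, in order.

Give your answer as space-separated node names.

Answer: NA NA ND NB ND

Derivation:
Op 1: add NA@17 -> ring=[17:NA]
Op 2: add NB@50 -> ring=[17:NA,50:NB]
Op 3: add NC@73 -> ring=[17:NA,50:NB,73:NC]
Op 4: remove NC -> ring=[17:NA,50:NB]
Op 5: route key 77: none >= 77, wrap to smallest pos 17 -> NA
Op 6: route key 61: none >= 61, wrap to smallest pos 17 -> NA
Op 7: add ND@65 -> ring=[17:NA,50:NB,65:ND]
Op 8: route key 58: smallest pos >= 58 is 65 -> ND
Op 9: route key 34: smallest pos >= 34 is 50 -> NB
Op 10: add NE@3 -> ring=[3:NE,17:NA,50:NB,65:ND]
Op 11: remove NB -> ring=[3:NE,17:NA,65:ND]
Op 12: route key 56: smallest pos >= 56 is 65 -> ND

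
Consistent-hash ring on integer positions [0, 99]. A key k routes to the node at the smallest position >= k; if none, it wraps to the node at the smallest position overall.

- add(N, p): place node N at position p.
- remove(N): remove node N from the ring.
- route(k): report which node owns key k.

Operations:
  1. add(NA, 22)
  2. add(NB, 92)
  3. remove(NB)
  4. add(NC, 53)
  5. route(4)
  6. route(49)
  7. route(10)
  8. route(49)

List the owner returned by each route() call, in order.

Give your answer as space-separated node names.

Answer: NA NC NA NC

Derivation:
Op 1: add NA@22 -> ring=[22:NA]
Op 2: add NB@92 -> ring=[22:NA,92:NB]
Op 3: remove NB -> ring=[22:NA]
Op 4: add NC@53 -> ring=[22:NA,53:NC]
Op 5: route key 4: smallest pos >= 4 is 22 -> NA
Op 6: route key 49: smallest pos >= 49 is 53 -> NC
Op 7: route key 10: smallest pos >= 10 is 22 -> NA
Op 8: route key 49: smallest pos >= 49 is 53 -> NC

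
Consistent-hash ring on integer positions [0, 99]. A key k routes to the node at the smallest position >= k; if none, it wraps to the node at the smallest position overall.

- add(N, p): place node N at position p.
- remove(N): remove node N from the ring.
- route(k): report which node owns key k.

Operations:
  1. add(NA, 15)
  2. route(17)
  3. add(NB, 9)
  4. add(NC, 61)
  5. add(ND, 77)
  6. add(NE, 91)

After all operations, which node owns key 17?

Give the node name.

Op 1: add NA@15 -> ring=[15:NA]
Op 2: route key 17: none >= 17, wrap to smallest pos 15 -> NA
Op 3: add NB@9 -> ring=[9:NB,15:NA]
Op 4: add NC@61 -> ring=[9:NB,15:NA,61:NC]
Op 5: add ND@77 -> ring=[9:NB,15:NA,61:NC,77:ND]
Op 6: add NE@91 -> ring=[9:NB,15:NA,61:NC,77:ND,91:NE]
Final route key 17: smallest pos >= 17 is 61 -> NC

Answer: NC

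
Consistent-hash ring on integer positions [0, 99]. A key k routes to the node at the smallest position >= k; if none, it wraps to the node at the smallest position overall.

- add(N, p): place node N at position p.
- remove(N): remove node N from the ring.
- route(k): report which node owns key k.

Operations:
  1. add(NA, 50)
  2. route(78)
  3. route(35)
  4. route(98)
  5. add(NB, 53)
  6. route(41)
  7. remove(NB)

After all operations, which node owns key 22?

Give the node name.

Answer: NA

Derivation:
Op 1: add NA@50 -> ring=[50:NA]
Op 2: route key 78: none >= 78, wrap to smallest pos 50 -> NA
Op 3: route key 35: smallest pos >= 35 is 50 -> NA
Op 4: route key 98: none >= 98, wrap to smallest pos 50 -> NA
Op 5: add NB@53 -> ring=[50:NA,53:NB]
Op 6: route key 41: smallest pos >= 41 is 50 -> NA
Op 7: remove NB -> ring=[50:NA]
Final route key 22: smallest pos >= 22 is 50 -> NA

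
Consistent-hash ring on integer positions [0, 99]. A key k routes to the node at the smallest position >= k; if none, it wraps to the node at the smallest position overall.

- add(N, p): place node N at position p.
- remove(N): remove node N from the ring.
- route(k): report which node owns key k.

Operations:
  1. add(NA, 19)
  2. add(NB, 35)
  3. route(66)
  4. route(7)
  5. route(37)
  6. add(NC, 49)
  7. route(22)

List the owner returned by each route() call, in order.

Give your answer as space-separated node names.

Answer: NA NA NA NB

Derivation:
Op 1: add NA@19 -> ring=[19:NA]
Op 2: add NB@35 -> ring=[19:NA,35:NB]
Op 3: route key 66: none >= 66, wrap to smallest pos 19 -> NA
Op 4: route key 7: smallest pos >= 7 is 19 -> NA
Op 5: route key 37: none >= 37, wrap to smallest pos 19 -> NA
Op 6: add NC@49 -> ring=[19:NA,35:NB,49:NC]
Op 7: route key 22: smallest pos >= 22 is 35 -> NB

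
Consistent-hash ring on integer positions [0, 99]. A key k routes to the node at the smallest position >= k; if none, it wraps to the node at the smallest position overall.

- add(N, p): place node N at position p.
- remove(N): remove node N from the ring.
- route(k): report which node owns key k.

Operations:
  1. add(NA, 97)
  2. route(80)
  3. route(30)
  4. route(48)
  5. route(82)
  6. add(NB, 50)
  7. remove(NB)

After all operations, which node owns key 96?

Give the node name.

Answer: NA

Derivation:
Op 1: add NA@97 -> ring=[97:NA]
Op 2: route key 80: smallest pos >= 80 is 97 -> NA
Op 3: route key 30: smallest pos >= 30 is 97 -> NA
Op 4: route key 48: smallest pos >= 48 is 97 -> NA
Op 5: route key 82: smallest pos >= 82 is 97 -> NA
Op 6: add NB@50 -> ring=[50:NB,97:NA]
Op 7: remove NB -> ring=[97:NA]
Final route key 96: smallest pos >= 96 is 97 -> NA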